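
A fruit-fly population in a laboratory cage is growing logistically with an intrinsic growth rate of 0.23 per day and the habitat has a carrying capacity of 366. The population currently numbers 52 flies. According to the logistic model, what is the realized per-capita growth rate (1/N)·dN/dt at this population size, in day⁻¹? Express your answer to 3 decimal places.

0.197 per day

(1/N)·dN/dt = r(1 − N/K) = 0.23 × (1 − 52/366).
= 0.23 × 0.85792 = 0.19732.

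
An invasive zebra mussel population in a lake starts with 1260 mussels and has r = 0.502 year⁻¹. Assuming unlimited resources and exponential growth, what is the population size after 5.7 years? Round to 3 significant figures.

N(t) = N₀·e^(rt) = 1260 × e^(0.502×5.7) = 1260 × e^2.861.
e^2.861 ≈ 17.486, so N ≈ 1260 × 17.486 = 22032.3.

22000 mussels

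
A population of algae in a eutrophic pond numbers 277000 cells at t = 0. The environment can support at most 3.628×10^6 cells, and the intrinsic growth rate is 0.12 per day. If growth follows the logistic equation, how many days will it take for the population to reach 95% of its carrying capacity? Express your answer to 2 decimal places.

45.31 days

A = (K − N₀)/N₀ = (3.628×10^6 − 277000)/277000 = 12.097.
Solve 3.628×10^6/(1 + 12.097·e^(−0.12t)) = 3.4466×10^6: 1 + 12.097·e^(−0.12t) = 1.0526, so e^(−0.12t) = 0.00435063.
−0.12·t = ln(0.00435063) = -5.4374, so t = 5.4374/0.12 = 45.312.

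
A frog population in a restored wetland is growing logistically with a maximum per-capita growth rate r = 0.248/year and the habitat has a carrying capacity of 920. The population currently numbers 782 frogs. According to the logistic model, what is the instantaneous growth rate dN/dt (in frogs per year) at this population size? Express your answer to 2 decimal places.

29.09 frogs per year

dN/dt = rN(1 − N/K) = 0.248 × 782 × (1 − 782/920).
1 − 782/920 = 0.15; dN/dt = 0.248 × 782 × 0.15 = 29.09.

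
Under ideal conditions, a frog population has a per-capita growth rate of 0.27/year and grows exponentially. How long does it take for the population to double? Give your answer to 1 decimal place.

Doubling time t_d = ln(2)/r = 0.6931/0.27 = 2.5672.

2.6 years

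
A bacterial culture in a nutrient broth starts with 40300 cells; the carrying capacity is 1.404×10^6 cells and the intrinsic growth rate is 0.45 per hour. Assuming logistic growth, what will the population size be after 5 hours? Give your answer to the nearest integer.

307452 cells

A = (K − N₀)/N₀ = (1.404×10^6 − 40300)/40300 = 33.839.
N(t) = K/(1 + A·e^(−rt)) = 1.404×10^6/(1 + 33.839×e^(−0.45×5)).
e^(−2.25) = 0.1054; denominator = 1 + 33.839×0.1054 = 4.5666.
N = 1.404×10^6/4.5666 = 307452.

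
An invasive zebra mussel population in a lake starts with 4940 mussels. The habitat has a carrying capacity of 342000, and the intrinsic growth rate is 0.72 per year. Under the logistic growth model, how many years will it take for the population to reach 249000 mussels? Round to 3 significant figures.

7.23 years

A = (K − N₀)/N₀ = (342000 − 4940)/4940 = 68.231.
Solve 342000/(1 + 68.231·e^(−0.72t)) = 249000: 1 + 68.231·e^(−0.72t) = 1.3735, so e^(−0.72t) = 0.00547398.
−0.72·t = ln(0.00547398) = -5.2077, so t = 5.2077/0.72 = 7.233.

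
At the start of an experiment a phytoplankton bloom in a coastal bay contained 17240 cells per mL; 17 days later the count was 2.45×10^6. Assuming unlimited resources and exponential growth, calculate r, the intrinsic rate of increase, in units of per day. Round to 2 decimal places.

0.29 per day

From N(t) = N₀·e^(rt): e^(r·17) = 2.45×10^6/17240 = 142.11.
r·17 = ln(142.11) = 4.9566, so r = 4.9566/17 = 0.29157.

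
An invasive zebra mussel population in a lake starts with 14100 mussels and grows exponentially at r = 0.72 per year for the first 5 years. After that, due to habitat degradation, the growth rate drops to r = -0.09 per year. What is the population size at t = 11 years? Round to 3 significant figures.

Phase 1: N(5) = 14100·e^(0.72×5) = 14100·e^3.6 = 516035.
Phase 2 runs for 11 − 5 = 6 years at r = -0.09.
N(11) = 516035·e^(-0.09×6) = 516035·e^-0.54 = 300719.

301000 mussels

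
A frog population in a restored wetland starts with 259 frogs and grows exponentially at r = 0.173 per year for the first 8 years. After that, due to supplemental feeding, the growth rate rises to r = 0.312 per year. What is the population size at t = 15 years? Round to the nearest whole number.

Phase 1: N(8) = 259·e^(0.173×8) = 259·e^1.384 = 1033.63.
Phase 2 runs for 15 − 8 = 7 years at r = 0.312.
N(15) = 1033.63·e^(0.312×7) = 1033.63·e^2.184 = 9180.42.

9180 frogs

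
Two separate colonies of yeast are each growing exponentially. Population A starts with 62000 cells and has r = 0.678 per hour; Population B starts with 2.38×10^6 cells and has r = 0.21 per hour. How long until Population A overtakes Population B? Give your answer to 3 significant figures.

7.79 hours

Set 62000·e^(0.678t) = 2.38×10^6·e^(0.21t).
e^((0.678 − 0.21)t) = 2.38×10^6/62000 → e^(0.468·t) = 38.387.
0.468·t = ln(38.387) = 3.6477, so t = 3.6477/0.468 = 7.7943.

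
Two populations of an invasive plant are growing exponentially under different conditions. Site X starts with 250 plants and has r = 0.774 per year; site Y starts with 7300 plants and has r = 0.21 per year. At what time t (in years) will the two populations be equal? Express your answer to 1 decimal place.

Set 250·e^(0.774t) = 7300·e^(0.21t).
e^((0.774 − 0.21)t) = 7300/250 → e^(0.564·t) = 29.2.
0.564·t = ln(29.2) = 3.3742, so t = 3.3742/0.564 = 5.9826.

6.0 years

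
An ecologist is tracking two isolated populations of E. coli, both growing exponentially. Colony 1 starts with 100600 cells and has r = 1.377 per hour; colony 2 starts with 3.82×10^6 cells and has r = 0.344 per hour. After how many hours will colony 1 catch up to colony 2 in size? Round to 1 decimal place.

Set 100600·e^(1.377t) = 3.82×10^6·e^(0.344t).
e^((1.377 − 0.344)t) = 3.82×10^6/100600 → e^(1.033·t) = 37.972.
1.033·t = ln(37.972) = 3.6369, so t = 3.6369/1.033 = 3.5207.

3.5 hours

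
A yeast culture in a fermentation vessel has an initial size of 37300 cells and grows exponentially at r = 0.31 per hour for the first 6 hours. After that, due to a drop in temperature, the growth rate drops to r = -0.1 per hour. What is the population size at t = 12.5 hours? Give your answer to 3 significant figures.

Phase 1: N(6) = 37300·e^(0.31×6) = 37300·e^1.86 = 239605.
Phase 2 runs for 12.5 − 6 = 6.5 hours at r = -0.1.
N(12.5) = 239605·e^(-0.1×6.5) = 239605·e^-0.65 = 125085.

125000 cells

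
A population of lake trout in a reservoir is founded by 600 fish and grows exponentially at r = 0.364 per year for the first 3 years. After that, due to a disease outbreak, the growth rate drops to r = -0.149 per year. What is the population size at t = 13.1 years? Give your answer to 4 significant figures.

397.0 fish

Phase 1: N(3) = 600·e^(0.364×3) = 600·e^1.092 = 1788.14.
Phase 2 runs for 13.1 − 3 = 10.1 years at r = -0.149.
N(13.1) = 1788.14·e^(-0.149×10.1) = 1788.14·e^-1.505 = 397.037.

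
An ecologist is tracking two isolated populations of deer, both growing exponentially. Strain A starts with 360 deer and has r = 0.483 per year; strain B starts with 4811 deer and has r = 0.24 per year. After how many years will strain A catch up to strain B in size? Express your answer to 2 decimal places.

10.67 years

Set 360·e^(0.483t) = 4811·e^(0.24t).
e^((0.483 − 0.24)t) = 4811/360 → e^(0.243·t) = 13.364.
0.243·t = ln(13.364) = 2.5926, so t = 2.5926/0.243 = 10.669.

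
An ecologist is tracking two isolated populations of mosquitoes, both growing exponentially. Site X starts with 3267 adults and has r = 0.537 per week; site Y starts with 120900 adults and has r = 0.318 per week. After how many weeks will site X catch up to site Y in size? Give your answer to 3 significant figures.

Set 3267·e^(0.537t) = 120900·e^(0.318t).
e^((0.537 − 0.318)t) = 120900/3267 → e^(0.219·t) = 37.006.
0.219·t = ln(37.006) = 3.6111, so t = 3.6111/0.219 = 16.489.

16.5 weeks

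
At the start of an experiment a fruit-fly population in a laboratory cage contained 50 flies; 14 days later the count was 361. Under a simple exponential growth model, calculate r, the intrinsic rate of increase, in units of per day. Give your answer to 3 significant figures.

0.141 per day

From N(t) = N₀·e^(rt): e^(r·14) = 361/50 = 7.22.
r·14 = ln(7.22) = 1.9769, so r = 1.9769/14 = 0.1412.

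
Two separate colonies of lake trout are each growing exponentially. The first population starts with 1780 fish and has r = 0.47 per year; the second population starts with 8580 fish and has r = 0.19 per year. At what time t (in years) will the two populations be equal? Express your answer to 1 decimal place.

Set 1780·e^(0.47t) = 8580·e^(0.19t).
e^((0.47 − 0.19)t) = 8580/1780 → e^(0.28·t) = 4.8202.
0.28·t = ln(4.8202) = 1.5728, so t = 1.5728/0.28 = 5.6172.

5.6 years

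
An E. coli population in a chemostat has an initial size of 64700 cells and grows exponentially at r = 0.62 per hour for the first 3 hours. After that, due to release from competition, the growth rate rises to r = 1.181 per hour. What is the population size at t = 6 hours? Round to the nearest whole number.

14368035 cells

Phase 1: N(3) = 64700·e^(0.62×3) = 64700·e^1.86 = 415616.
Phase 2 runs for 6 − 3 = 3 hours at r = 1.181.
N(6) = 415616·e^(1.181×3) = 415616·e^3.543 = 1.436803×10^7.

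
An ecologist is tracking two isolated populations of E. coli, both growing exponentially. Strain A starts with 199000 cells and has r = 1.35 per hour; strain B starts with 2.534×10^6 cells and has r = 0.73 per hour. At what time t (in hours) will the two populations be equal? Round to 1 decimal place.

Set 199000·e^(1.35t) = 2.534×10^6·e^(0.73t).
e^((1.35 − 0.73)t) = 2.534×10^6/199000 → e^(0.62·t) = 12.734.
0.62·t = ln(12.734) = 2.5442, so t = 2.5442/0.62 = 4.1036.

4.1 hours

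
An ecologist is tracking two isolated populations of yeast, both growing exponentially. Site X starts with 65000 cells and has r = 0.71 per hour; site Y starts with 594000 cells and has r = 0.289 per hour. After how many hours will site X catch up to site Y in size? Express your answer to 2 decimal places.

5.26 hours

Set 65000·e^(0.71t) = 594000·e^(0.289t).
e^((0.71 − 0.289)t) = 594000/65000 → e^(0.421·t) = 9.1385.
0.421·t = ln(9.1385) = 2.2125, so t = 2.2125/0.421 = 5.2553.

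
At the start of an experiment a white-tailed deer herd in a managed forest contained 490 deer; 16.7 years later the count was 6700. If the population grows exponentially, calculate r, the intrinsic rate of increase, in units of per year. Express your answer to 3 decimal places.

From N(t) = N₀·e^(rt): e^(r·16.7) = 6700/490 = 13.673.
r·16.7 = ln(13.673) = 2.6155, so r = 2.6155/16.7 = 0.15661.

0.157 per year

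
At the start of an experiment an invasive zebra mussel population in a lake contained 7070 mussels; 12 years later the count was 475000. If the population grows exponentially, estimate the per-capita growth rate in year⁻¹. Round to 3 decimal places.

0.351 per year

From N(t) = N₀·e^(rt): e^(r·12) = 475000/7070 = 67.185.
r·12 = ln(67.185) = 4.2075, so r = 4.2075/12 = 0.35062.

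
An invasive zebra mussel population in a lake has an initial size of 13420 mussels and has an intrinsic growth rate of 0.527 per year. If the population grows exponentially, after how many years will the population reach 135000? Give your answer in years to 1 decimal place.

Set N₀·e^(rt) = 135000: e^(0.527·t) = 135000/13420 = 10.06.
0.527·t = ln(10.06) = 2.3085, so t = 2.3085/0.527 = 4.3805.

4.4 years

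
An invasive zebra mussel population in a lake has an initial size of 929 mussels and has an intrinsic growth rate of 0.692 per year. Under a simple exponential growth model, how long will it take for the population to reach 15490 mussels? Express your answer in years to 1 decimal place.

4.1 years

Set N₀·e^(rt) = 15490: e^(0.692·t) = 15490/929 = 16.674.
0.692·t = ln(16.674) = 2.8138, so t = 2.8138/0.692 = 4.0662.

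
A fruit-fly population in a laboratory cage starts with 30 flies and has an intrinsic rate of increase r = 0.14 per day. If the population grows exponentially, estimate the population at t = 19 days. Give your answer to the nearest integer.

N(t) = N₀·e^(rt) = 30 × e^(0.14×19) = 30 × e^2.66.
e^2.66 ≈ 14.296, so N ≈ 30 × 14.296 = 428.889.

429 flies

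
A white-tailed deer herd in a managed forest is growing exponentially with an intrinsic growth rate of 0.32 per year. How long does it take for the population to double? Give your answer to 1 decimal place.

2.2 years

Doubling time t_d = ln(2)/r = 0.6931/0.32 = 2.1661.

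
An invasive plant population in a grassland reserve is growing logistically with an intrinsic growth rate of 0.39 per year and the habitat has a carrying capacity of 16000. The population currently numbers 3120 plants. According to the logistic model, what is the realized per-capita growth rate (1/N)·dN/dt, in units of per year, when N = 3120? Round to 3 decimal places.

0.314 per year

(1/N)·dN/dt = r(1 − N/K) = 0.39 × (1 − 3120/16000).
= 0.39 × 0.805 = 0.31395.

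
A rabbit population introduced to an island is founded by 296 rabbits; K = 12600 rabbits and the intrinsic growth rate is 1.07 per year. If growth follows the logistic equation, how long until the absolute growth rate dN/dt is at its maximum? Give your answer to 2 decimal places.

3.48 years

Logistic growth is fastest at N = K/2 = 6300.
A = (K − N₀)/N₀ = 41.568. Set K/(1 + A·e^(−rt)) = K/2 → A·e^(−rt) = 1.
e^(−1.07t) = 1/41.568 = 0.0240572, so t = ln(41.568)/1.07 = 3.7273/1.07 = 3.4835.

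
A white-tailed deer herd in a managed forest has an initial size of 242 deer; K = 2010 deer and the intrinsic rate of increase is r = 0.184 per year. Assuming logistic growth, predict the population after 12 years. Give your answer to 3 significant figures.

1110 deer

A = (K − N₀)/N₀ = (2010 − 242)/242 = 7.3058.
N(t) = K/(1 + A·e^(−rt)) = 2010/(1 + 7.3058×e^(−0.184×12)).
e^(−2.208) = 0.10992; denominator = 1 + 7.3058×0.10992 = 1.8031.
N = 2010/1.8031 = 1114.78.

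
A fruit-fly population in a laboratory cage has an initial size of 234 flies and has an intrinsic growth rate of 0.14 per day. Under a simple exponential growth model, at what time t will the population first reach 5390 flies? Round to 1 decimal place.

22.4 days

Set N₀·e^(rt) = 5390: e^(0.14·t) = 5390/234 = 23.034.
0.14·t = ln(23.034) = 3.137, so t = 3.137/0.14 = 22.407.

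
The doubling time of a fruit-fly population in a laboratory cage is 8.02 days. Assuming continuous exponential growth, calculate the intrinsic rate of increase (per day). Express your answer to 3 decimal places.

r = ln(2)/t_d = 0.6931/8.02 = 0.086427.

0.086 per day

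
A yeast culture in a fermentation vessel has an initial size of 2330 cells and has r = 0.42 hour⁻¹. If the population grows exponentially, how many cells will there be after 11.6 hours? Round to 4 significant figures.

304300 cells

N(t) = N₀·e^(rt) = 2330 × e^(0.42×11.6) = 2330 × e^4.872.
e^4.872 ≈ 130.58, so N ≈ 2330 × 130.58 = 304256.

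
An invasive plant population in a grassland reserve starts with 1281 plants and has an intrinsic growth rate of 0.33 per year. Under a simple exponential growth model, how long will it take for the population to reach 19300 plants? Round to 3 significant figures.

8.22 years

Set N₀·e^(rt) = 19300: e^(0.33·t) = 19300/1281 = 15.066.
0.33·t = ln(15.066) = 2.7125, so t = 2.7125/0.33 = 8.2196.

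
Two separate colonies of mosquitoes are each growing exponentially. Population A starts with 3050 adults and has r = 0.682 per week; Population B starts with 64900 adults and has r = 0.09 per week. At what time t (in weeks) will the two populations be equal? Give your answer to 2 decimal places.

5.17 weeks

Set 3050·e^(0.682t) = 64900·e^(0.09t).
e^((0.682 − 0.09)t) = 64900/3050 → e^(0.592·t) = 21.279.
0.592·t = ln(21.279) = 3.0577, so t = 3.0577/0.592 = 5.165.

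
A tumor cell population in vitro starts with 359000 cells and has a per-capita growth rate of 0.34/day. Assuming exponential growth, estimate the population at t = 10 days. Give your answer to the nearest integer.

10757112 cells

N(t) = N₀·e^(rt) = 359000 × e^(0.34×10) = 359000 × e^3.4.
e^3.4 ≈ 29.964, so N ≈ 359000 × 29.964 = 1.075711×10^7.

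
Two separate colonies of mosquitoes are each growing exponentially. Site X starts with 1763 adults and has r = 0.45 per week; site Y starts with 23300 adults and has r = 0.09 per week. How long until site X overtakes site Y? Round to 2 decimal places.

7.17 weeks

Set 1763·e^(0.45t) = 23300·e^(0.09t).
e^((0.45 − 0.09)t) = 23300/1763 → e^(0.36·t) = 13.216.
0.36·t = ln(13.216) = 2.5814, so t = 2.5814/0.36 = 7.1707.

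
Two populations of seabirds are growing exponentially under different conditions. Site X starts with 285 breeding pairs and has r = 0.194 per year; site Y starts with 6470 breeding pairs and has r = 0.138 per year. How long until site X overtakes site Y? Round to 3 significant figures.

Set 285·e^(0.194t) = 6470·e^(0.138t).
e^((0.194 − 0.138)t) = 6470/285 → e^(0.056·t) = 22.702.
0.056·t = ln(22.702) = 3.1224, so t = 3.1224/0.056 = 55.758.

55.8 years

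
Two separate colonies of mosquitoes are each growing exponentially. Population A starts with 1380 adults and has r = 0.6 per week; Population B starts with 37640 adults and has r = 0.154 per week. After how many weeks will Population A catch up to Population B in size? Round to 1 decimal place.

7.4 weeks

Set 1380·e^(0.6t) = 37640·e^(0.154t).
e^((0.6 − 0.154)t) = 37640/1380 → e^(0.446·t) = 27.275.
0.446·t = ln(27.275) = 3.306, so t = 3.306/0.446 = 7.4125.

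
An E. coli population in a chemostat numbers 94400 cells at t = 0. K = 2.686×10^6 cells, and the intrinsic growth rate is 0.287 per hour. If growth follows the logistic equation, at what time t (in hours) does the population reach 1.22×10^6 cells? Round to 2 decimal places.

10.90 hours

A = (K − N₀)/N₀ = (2.686×10^6 − 94400)/94400 = 27.453.
Solve 2.686×10^6/(1 + 27.453·e^(−0.287t)) = 1.22×10^6: 1 + 27.453·e^(−0.287t) = 2.2016, so e^(−0.287t) = 0.0437702.
−0.287·t = ln(0.0437702) = -3.1288, so t = 3.1288/0.287 = 10.902.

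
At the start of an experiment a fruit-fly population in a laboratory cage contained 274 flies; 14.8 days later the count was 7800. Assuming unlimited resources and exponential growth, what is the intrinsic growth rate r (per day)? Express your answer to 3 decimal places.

0.226 per day

From N(t) = N₀·e^(rt): e^(r·14.8) = 7800/274 = 28.467.
r·14.8 = ln(28.467) = 3.3488, so r = 3.3488/14.8 = 0.22627.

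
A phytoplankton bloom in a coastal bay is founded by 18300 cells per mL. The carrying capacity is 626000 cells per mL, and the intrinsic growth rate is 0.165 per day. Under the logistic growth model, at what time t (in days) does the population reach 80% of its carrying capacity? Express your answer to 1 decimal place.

A = (K − N₀)/N₀ = (626000 − 18300)/18300 = 33.208.
Solve 626000/(1 + 33.208·e^(−0.165t)) = 500800: 1 + 33.208·e^(−0.165t) = 1.25, so e^(−0.165t) = 0.00752839.
−0.165·t = ln(0.00752839) = -4.8891, so t = 4.8891/0.165 = 29.631.

29.6 days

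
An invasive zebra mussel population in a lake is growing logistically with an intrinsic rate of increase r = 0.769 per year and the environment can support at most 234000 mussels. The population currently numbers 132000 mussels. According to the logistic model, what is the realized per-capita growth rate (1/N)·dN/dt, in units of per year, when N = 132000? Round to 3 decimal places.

0.335 per year

(1/N)·dN/dt = r(1 − N/K) = 0.769 × (1 − 132000/234000).
= 0.769 × 0.4359 = 0.33521.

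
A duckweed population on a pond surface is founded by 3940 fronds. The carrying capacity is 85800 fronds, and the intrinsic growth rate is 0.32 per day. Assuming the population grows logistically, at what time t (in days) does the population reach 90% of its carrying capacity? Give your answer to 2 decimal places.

A = (K − N₀)/N₀ = (85800 − 3940)/3940 = 20.777.
Solve 85800/(1 + 20.777·e^(−0.32t)) = 77220: 1 + 20.777·e^(−0.32t) = 1.1111, so e^(−0.32t) = 0.00534788.
−0.32·t = ln(0.00534788) = -5.2311, so t = 5.2311/0.32 = 16.347.

16.35 days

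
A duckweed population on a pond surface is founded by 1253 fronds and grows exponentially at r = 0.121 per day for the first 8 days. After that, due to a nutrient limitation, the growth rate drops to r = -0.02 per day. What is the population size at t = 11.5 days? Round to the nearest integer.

3076 fronds

Phase 1: N(8) = 1253·e^(0.121×8) = 1253·e^0.968 = 3298.74.
Phase 2 runs for 11.5 − 8 = 3.5 days at r = -0.02.
N(11.5) = 3298.74·e^(-0.02×3.5) = 3298.74·e^-0.07 = 3075.73.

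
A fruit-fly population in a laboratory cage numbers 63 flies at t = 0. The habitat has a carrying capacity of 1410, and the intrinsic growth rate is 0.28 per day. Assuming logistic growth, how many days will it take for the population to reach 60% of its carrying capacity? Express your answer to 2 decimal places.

A = (K − N₀)/N₀ = (1410 − 63)/63 = 21.381.
Solve 1410/(1 + 21.381·e^(−0.28t)) = 846: 1 + 21.381·e^(−0.28t) = 1.6667, so e^(−0.28t) = 0.0311804.
−0.28·t = ln(0.0311804) = -3.468, so t = 3.468/0.28 = 12.386.

12.39 days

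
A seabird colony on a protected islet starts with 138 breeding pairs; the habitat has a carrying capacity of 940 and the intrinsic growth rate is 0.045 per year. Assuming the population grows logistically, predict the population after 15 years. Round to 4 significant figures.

237.4 breeding pairs

A = (K − N₀)/N₀ = (940 − 138)/138 = 5.8116.
N(t) = K/(1 + A·e^(−rt)) = 940/(1 + 5.8116×e^(−0.045×15)).
e^(−0.675) = 0.50916; denominator = 1 + 5.8116×0.50916 = 3.959.
N = 940/3.959 = 237.433.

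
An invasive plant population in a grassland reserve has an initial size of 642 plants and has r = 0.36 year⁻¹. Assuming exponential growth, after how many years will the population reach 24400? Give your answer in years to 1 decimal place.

10.1 years

Set N₀·e^(rt) = 24400: e^(0.36·t) = 24400/642 = 38.006.
0.36·t = ln(38.006) = 3.6378, so t = 3.6378/0.36 = 10.105.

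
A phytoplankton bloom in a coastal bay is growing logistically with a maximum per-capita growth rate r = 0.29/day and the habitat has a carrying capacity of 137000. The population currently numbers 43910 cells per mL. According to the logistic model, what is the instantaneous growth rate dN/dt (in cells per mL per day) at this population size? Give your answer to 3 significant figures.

dN/dt = rN(1 − N/K) = 0.29 × 43910 × (1 − 43910/137000).
1 − 43910/137000 = 0.67949; dN/dt = 0.29 × 43910 × 0.67949 = 8652.5.

8650 cells per mL per day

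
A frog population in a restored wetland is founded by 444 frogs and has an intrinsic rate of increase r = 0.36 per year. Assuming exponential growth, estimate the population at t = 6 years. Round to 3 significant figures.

3850 frogs

N(t) = N₀·e^(rt) = 444 × e^(0.36×6) = 444 × e^2.16.
e^2.16 ≈ 8.6711, so N ≈ 444 × 8.6711 = 3849.99.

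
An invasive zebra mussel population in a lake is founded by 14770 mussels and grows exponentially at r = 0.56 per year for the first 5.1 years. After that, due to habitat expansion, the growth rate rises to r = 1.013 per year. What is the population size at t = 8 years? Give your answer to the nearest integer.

4847886 mussels

Phase 1: N(5.1) = 14770·e^(0.56×5.1) = 14770·e^2.856 = 256877.
Phase 2 runs for 8 − 5.1 = 2.9 years at r = 1.013.
N(8) = 256877·e^(1.013×2.9) = 256877·e^2.938 = 4.847886×10^6.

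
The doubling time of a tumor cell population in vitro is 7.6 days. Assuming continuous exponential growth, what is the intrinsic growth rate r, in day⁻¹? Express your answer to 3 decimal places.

r = ln(2)/t_d = 0.6931/7.6 = 0.091204.

0.091 per day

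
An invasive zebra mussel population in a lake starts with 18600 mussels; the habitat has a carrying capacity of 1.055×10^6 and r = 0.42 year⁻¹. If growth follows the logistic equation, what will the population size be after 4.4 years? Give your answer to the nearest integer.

107886 mussels

A = (K − N₀)/N₀ = (1.055×10^6 − 18600)/18600 = 55.72.
N(t) = K/(1 + A·e^(−rt)) = 1.055×10^6/(1 + 55.72×e^(−0.42×4.4)).
e^(−1.848) = 0.15755; denominator = 1 + 55.72×0.15755 = 9.7789.
N = 1.055×10^6/9.7789 = 107886.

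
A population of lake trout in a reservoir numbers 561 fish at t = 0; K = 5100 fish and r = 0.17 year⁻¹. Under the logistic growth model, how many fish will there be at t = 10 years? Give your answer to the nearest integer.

A = (K − N₀)/N₀ = (5100 − 561)/561 = 8.0909.
N(t) = K/(1 + A·e^(−rt)) = 5100/(1 + 8.0909×e^(−0.17×10)).
e^(−1.7) = 0.18268; denominator = 1 + 8.0909×0.18268 = 2.4781.
N = 5100/2.4781 = 2058.05.

2058 fish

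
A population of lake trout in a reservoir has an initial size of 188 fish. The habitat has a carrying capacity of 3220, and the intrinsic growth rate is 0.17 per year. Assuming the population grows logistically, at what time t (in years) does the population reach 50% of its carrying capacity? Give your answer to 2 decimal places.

A = (K − N₀)/N₀ = (3220 − 188)/188 = 16.128.
Solve 3220/(1 + 16.128·e^(−0.17t)) = 1610: 1 + 16.128·e^(−0.17t) = 2, so e^(−0.17t) = 0.0620053.
−0.17·t = ln(0.0620053) = -2.7805, so t = 2.7805/0.17 = 16.356.

16.36 years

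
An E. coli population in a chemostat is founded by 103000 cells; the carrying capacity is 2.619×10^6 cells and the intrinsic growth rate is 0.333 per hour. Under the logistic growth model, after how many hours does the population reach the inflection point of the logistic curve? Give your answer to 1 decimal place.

9.6 hours

Logistic growth is fastest at N = K/2 = 1.3095×10^6.
A = (K − N₀)/N₀ = 24.427. Set K/(1 + A·e^(−rt)) = K/2 → A·e^(−rt) = 1.
e^(−0.333t) = 1/24.427 = 0.040938, so t = ln(24.427)/0.333 = 3.1957/0.333 = 9.5967.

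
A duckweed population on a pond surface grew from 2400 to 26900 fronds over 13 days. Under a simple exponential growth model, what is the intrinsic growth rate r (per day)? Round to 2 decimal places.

From N(t) = N₀·e^(rt): e^(r·13) = 26900/2400 = 11.208.
r·13 = ln(11.208) = 2.4167, so r = 2.4167/13 = 0.1859.

0.19 per day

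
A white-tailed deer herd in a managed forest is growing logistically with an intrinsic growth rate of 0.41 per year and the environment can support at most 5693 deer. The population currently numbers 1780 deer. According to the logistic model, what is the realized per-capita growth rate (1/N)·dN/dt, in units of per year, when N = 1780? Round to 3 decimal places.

(1/N)·dN/dt = r(1 − N/K) = 0.41 × (1 − 1780/5693).
= 0.41 × 0.68734 = 0.28181.

0.282 per year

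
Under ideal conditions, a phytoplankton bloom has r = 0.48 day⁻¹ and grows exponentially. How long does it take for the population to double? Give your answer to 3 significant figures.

Doubling time t_d = ln(2)/r = 0.6931/0.48 = 1.4441.

1.44 days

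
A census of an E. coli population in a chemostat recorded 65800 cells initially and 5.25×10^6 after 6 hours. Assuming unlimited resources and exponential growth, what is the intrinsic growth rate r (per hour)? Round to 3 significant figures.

From N(t) = N₀·e^(rt): e^(r·6) = 5.25×10^6/65800 = 79.787.
r·6 = ln(79.787) = 4.3794, so r = 4.3794/6 = 0.72989.

0.730 per hour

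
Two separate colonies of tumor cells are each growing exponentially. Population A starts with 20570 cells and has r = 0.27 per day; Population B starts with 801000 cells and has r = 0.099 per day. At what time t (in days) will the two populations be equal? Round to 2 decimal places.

Set 20570·e^(0.27t) = 801000·e^(0.099t).
e^((0.27 − 0.099)t) = 801000/20570 → e^(0.171·t) = 38.94.
0.171·t = ln(38.94) = 3.662, so t = 3.662/0.171 = 21.415.

21.42 days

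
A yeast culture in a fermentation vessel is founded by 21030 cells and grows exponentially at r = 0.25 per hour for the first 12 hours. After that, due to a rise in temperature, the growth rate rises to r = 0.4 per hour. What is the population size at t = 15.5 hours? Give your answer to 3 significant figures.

1710000 cells

Phase 1: N(12) = 21030·e^(0.25×12) = 21030·e^3 = 422399.
Phase 2 runs for 15.5 − 12 = 3.5 hours at r = 0.4.
N(15.5) = 422399·e^(0.4×3.5) = 422399·e^1.4 = 1.712912×10^6.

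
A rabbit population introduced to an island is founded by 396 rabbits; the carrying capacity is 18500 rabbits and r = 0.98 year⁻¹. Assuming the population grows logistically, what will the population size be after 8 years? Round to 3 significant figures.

A = (K − N₀)/N₀ = (18500 − 396)/396 = 45.717.
N(t) = K/(1 + A·e^(−rt)) = 18500/(1 + 45.717×e^(−0.98×8)).
e^(−7.84) = 0.00039367; denominator = 1 + 45.717×0.00039367 = 1.018.
N = 18500/1.018 = 18172.9.

18200 rabbits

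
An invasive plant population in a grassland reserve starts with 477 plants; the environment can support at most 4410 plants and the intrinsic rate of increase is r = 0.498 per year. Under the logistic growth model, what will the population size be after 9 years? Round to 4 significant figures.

4034 plants

A = (K − N₀)/N₀ = (4410 − 477)/477 = 8.2453.
N(t) = K/(1 + A·e^(−rt)) = 4410/(1 + 8.2453×e^(−0.498×9)).
e^(−4.482) = 0.011311; denominator = 1 + 8.2453×0.011311 = 1.0933.
N = 4410/1.0933 = 4033.81.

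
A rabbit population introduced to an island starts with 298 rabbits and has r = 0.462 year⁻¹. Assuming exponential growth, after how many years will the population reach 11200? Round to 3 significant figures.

7.85 years

Set N₀·e^(rt) = 11200: e^(0.462·t) = 11200/298 = 37.584.
0.462·t = ln(37.584) = 3.6266, so t = 3.6266/0.462 = 7.8497.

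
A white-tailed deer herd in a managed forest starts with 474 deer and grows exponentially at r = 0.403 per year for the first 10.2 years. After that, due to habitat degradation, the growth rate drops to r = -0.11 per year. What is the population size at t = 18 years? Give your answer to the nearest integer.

12256 deer

Phase 1: N(10.2) = 474·e^(0.403×10.2) = 474·e^4.111 = 28906.1.
Phase 2 runs for 18 − 10.2 = 7.8 years at r = -0.11.
N(18) = 28906.1·e^(-0.11×7.8) = 28906.1·e^-0.858 = 12256.4.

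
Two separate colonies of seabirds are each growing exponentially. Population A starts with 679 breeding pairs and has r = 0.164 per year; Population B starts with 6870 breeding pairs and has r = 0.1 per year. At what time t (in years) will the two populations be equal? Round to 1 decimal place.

36.2 years

Set 679·e^(0.164t) = 6870·e^(0.1t).
e^((0.164 − 0.1)t) = 6870/679 → e^(0.064·t) = 10.118.
0.064·t = ln(10.118) = 2.3143, so t = 2.3143/0.064 = 36.161.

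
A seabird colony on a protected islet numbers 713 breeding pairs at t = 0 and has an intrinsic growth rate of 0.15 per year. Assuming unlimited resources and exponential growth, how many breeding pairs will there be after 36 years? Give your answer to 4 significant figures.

N(t) = N₀·e^(rt) = 713 × e^(0.15×36) = 713 × e^5.4.
e^5.4 ≈ 221.41, so N ≈ 713 × 221.41 = 157863.

157900 breeding pairs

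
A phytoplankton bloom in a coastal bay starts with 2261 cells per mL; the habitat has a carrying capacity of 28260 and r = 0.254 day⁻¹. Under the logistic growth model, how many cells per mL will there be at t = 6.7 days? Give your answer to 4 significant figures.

A = (K − N₀)/N₀ = (28260 − 2261)/2261 = 11.499.
N(t) = K/(1 + A·e^(−rt)) = 28260/(1 + 11.499×e^(−0.254×6.7)).
e^(−1.702) = 0.18235; denominator = 1 + 11.499×0.18235 = 3.0969.
N = 28260/3.0969 = 9125.31.

9125 cells per mL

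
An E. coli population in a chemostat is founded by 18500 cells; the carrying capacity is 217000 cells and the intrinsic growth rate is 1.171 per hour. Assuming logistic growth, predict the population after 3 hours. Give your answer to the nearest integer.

164416 cells

A = (K − N₀)/N₀ = (217000 − 18500)/18500 = 10.73.
N(t) = K/(1 + A·e^(−rt)) = 217000/(1 + 10.73×e^(−1.171×3)).
e^(−3.513) = 0.029807; denominator = 1 + 10.73×0.029807 = 1.3198.
N = 217000/1.3198 = 164416.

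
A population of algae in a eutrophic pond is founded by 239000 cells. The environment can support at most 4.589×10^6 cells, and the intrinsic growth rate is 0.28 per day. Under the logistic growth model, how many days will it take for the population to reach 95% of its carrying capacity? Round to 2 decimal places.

A = (K − N₀)/N₀ = (4.589×10^6 − 239000)/239000 = 18.201.
Solve 4.589×10^6/(1 + 18.201·e^(−0.28t)) = 4.35955×10^6: 1 + 18.201·e^(−0.28t) = 1.0526, so e^(−0.28t) = 0.00289171.
−0.28·t = ln(0.00289171) = -5.8459, so t = 5.8459/0.28 = 20.878.

20.88 days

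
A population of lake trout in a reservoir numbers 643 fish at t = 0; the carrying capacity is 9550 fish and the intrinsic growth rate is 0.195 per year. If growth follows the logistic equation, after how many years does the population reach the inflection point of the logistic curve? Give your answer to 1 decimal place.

13.5 years

Logistic growth is fastest at N = K/2 = 4775.
A = (K − N₀)/N₀ = 13.852. Set K/(1 + A·e^(−rt)) = K/2 → A·e^(−rt) = 1.
e^(−0.195t) = 1/13.852 = 0.0721904, so t = ln(13.852)/0.195 = 2.6284/0.195 = 13.479.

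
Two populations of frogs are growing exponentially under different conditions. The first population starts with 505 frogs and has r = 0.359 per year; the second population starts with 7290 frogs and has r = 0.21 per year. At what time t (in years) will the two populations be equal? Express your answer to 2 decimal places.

Set 505·e^(0.359t) = 7290·e^(0.21t).
e^((0.359 − 0.21)t) = 7290/505 → e^(0.149·t) = 14.436.
0.149·t = ln(14.436) = 2.6697, so t = 2.6697/0.149 = 17.917.

17.92 years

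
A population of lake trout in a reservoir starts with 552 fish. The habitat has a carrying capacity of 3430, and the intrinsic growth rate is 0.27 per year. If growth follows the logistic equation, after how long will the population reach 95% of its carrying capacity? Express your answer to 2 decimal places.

A = (K − N₀)/N₀ = (3430 − 552)/552 = 5.2138.
Solve 3430/(1 + 5.2138·e^(−0.27t)) = 3258.5: 1 + 5.2138·e^(−0.27t) = 1.0526, so e^(−0.27t) = 0.0100947.
−0.27·t = ln(0.0100947) = -4.5957, so t = 4.5957/0.27 = 17.021.

17.02 years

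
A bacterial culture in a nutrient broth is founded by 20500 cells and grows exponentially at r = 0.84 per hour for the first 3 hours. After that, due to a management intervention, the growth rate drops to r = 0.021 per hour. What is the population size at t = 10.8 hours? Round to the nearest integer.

Phase 1: N(3) = 20500·e^(0.84×3) = 20500·e^2.52 = 254786.
Phase 2 runs for 10.8 − 3 = 7.8 hours at r = 0.021.
N(10.8) = 254786·e^(0.021×7.8) = 254786·e^0.1638 = 300133.

300133 cells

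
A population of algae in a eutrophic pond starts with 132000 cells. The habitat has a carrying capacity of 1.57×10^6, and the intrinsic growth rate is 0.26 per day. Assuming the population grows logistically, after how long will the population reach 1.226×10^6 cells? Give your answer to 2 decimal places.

A = (K − N₀)/N₀ = (1.57×10^6 − 132000)/132000 = 10.894.
Solve 1.57×10^6/(1 + 10.894·e^(−0.26t)) = 1.226×10^6: 1 + 10.894·e^(−0.26t) = 1.2806, so e^(−0.26t) = 0.0257563.
−0.26·t = ln(0.0257563) = -3.6591, so t = 3.6591/0.26 = 14.073.

14.07 days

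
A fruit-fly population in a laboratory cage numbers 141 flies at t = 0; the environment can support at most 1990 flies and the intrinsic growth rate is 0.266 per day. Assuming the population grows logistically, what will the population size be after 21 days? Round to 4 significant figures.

1897 flies

A = (K − N₀)/N₀ = (1990 − 141)/141 = 13.113.
N(t) = K/(1 + A·e^(−rt)) = 1990/(1 + 13.113×e^(−0.266×21)).
e^(−5.586) = 0.00375; denominator = 1 + 13.113×0.00375 = 1.0492.
N = 1990/1.0492 = 1896.73.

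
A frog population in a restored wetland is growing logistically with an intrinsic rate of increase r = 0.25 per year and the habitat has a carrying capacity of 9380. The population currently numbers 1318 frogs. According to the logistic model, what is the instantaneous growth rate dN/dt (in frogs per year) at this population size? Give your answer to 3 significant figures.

dN/dt = rN(1 − N/K) = 0.25 × 1318 × (1 − 1318/9380).
1 − 1318/9380 = 0.85949; dN/dt = 0.25 × 1318 × 0.85949 = 283.2.

283 frogs per year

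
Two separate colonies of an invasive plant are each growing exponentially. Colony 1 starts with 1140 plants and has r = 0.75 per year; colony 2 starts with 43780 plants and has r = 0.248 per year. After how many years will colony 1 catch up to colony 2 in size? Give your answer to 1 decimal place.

Set 1140·e^(0.75t) = 43780·e^(0.248t).
e^((0.75 − 0.248)t) = 43780/1140 → e^(0.502·t) = 38.404.
0.502·t = ln(38.404) = 3.6481, so t = 3.6481/0.502 = 7.2672.

7.3 years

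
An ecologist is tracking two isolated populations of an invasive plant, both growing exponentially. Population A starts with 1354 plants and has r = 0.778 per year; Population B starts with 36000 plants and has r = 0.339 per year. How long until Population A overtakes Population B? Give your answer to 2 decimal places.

Set 1354·e^(0.778t) = 36000·e^(0.339t).
e^((0.778 − 0.339)t) = 36000/1354 → e^(0.439·t) = 26.588.
0.439·t = ln(26.588) = 3.2805, so t = 3.2805/0.439 = 7.4726.

7.47 years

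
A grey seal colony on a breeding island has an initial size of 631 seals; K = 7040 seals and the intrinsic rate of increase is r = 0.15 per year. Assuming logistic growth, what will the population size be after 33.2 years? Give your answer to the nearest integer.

6581 seals

A = (K − N₀)/N₀ = (7040 − 631)/631 = 10.157.
N(t) = K/(1 + A·e^(−rt)) = 7040/(1 + 10.157×e^(−0.15×33.2)).
e^(−4.98) = 0.0068741; denominator = 1 + 10.157×0.0068741 = 1.0698.
N = 7040/1.0698 = 6580.55.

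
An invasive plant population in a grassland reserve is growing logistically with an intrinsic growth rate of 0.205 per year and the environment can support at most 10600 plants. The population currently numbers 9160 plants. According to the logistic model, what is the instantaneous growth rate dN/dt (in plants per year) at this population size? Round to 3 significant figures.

255 plants per year

dN/dt = rN(1 − N/K) = 0.205 × 9160 × (1 − 9160/10600).
1 − 9160/10600 = 0.13585; dN/dt = 0.205 × 9160 × 0.13585 = 255.1.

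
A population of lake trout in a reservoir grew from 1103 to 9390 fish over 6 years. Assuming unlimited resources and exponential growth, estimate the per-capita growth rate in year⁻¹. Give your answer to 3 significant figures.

From N(t) = N₀·e^(rt): e^(r·6) = 9390/1103 = 8.5131.
r·6 = ln(8.5131) = 2.1416, so r = 2.1416/6 = 0.35694.

0.357 per year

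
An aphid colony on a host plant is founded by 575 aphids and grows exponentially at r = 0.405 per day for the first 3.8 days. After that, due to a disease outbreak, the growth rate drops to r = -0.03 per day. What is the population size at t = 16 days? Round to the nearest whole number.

Phase 1: N(3.8) = 575·e^(0.405×3.8) = 575·e^1.539 = 2679.46.
Phase 2 runs for 16 − 3.8 = 12.2 days at r = -0.03.
N(16) = 2679.46·e^(-0.03×12.2) = 2679.46·e^-0.366 = 1858.21.

1858 aphids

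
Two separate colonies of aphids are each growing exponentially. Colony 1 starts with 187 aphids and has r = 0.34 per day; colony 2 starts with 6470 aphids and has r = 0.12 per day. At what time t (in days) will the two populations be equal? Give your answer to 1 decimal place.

16.1 days

Set 187·e^(0.34t) = 6470·e^(0.12t).
e^((0.34 − 0.12)t) = 6470/187 → e^(0.22·t) = 34.599.
0.22·t = ln(34.599) = 3.5438, so t = 3.5438/0.22 = 16.108.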